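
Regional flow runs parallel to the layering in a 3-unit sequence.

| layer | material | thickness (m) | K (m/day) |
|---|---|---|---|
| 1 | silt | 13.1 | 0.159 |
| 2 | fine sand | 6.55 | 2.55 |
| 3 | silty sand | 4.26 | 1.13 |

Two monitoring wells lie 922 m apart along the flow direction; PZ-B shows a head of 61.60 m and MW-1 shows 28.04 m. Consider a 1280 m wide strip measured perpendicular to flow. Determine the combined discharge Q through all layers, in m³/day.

1100

Flow is parallel to layering, so each bed carries its own Darcy discharge and the transmissivities add.
Σ(K_i·b_i) = 0.159×13.1 + 2.55×6.55 + 1.13×4.26 = 23.60 m²/day.
Hydraulic gradient i = (61.60 − 28.04) / 922 = 33.56 / 922 = 0.03640.
Q = Σ(K_i·b_i) · W · i = 23.60 × 1280 × 0.03640 = 1100 m³/day.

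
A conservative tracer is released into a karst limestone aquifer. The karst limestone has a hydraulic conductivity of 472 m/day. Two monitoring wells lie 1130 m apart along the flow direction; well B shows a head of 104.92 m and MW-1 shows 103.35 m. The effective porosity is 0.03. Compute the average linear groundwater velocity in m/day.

Hydraulic gradient i = (104.92 − 103.35) / 1130 = 1.57 / 1130 = 0.001389.
Darcy flux q = K · i = 472.0 × 0.001389 = 0.6558 m/day.
Seepage velocity v = q / n_e = 0.6558 / 0.03 = 21.86 m/day.

21.9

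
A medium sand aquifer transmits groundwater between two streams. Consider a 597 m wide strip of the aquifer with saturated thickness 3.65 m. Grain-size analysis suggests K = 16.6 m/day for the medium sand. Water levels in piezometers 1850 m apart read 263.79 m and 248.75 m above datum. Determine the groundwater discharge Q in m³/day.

Cross-sectional area A = 597 × 3.65 = 2179 m².
Hydraulic gradient i = (263.79 − 248.75) / 1850 = 15.04 / 1850 = 0.008130.
Darcy's law: Q = K · A · i = 16.60 × 2179 × 0.008130 = 294.1 m³/day.

294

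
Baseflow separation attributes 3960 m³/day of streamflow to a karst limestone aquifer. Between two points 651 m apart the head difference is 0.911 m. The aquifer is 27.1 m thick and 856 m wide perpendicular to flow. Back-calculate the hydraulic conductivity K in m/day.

122

Cross-sectional area A = 856 × 27.1 = 23198 m².
Hydraulic gradient i = Δh / L = 0.911 / 651 = 0.001399.
From Q = K·A·i, K = Q / (A·i) = 3960 / (23198 × 0.001399) = 122.0 m/day.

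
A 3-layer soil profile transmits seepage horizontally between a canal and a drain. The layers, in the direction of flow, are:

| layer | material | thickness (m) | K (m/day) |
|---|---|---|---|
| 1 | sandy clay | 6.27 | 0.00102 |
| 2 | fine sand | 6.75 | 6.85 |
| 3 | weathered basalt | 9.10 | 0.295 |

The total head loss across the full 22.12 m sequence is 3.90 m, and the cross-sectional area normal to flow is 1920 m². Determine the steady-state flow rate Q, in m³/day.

Flow is perpendicular to layering, so the layers act in series and the equivalent K is the thickness-weighted harmonic mean.
Total thickness L = 6.27 + 6.75 + 9.10 = 22.12 m.
Σ(b_i/K_i) = 6.27/0.00102 + 6.75/6.85 + 9.10/0.295 = 6179 d.
K_eq = L / Σ(b_i/K_i) = 22.12 / 6179 = 0.003580 m/day.
Q = K_eq · A · (Δh/L) = 0.003580 × 1920 × (3.90/22.12) = 1.212 m³/day.

1.21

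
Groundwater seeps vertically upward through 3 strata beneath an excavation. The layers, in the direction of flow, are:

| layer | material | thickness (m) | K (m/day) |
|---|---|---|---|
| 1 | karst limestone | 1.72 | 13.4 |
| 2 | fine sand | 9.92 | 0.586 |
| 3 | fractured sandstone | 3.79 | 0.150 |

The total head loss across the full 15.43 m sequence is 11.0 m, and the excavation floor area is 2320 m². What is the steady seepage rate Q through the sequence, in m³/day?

603

Flow is perpendicular to layering, so the layers act in series and the equivalent K is the thickness-weighted harmonic mean.
Total thickness L = 1.72 + 9.92 + 3.79 = 15.43 m.
Σ(b_i/K_i) = 1.72/13.4 + 9.92/0.586 + 3.79/0.150 = 42.32 d.
K_eq = L / Σ(b_i/K_i) = 15.43 / 42.32 = 0.3646 m/day.
Q = K_eq · A · (Δh/L) = 0.3646 × 2320 × (11.0/15.43) = 603.0 m³/day.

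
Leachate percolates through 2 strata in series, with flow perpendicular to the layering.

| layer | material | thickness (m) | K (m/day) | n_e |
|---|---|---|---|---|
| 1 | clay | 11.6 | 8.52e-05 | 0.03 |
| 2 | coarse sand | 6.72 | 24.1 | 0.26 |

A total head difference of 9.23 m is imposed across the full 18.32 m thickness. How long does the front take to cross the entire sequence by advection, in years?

84.6

With flow normal to the layers, continuity requires the same specific discharge q through every layer.
Σ(b_i/K_i) = 11.6/8.52e-05 + 6.72/24.1 = 1.362e+05 d.
q = Δh / Σ(b_i/K_i) = 9.23 / 1.362e+05 = 6.779e-05 m/day.
In each layer the seepage velocity is v_i = q/n_i, so the layer transit time is t_i = b_i·n_i / q:
  layer 1 (clay): t_1 = 11.6 × 0.03 / 6.779e-05 = 5133 d
  layer 2 (coarse sand): t_2 = 6.72 × 0.26 / 6.779e-05 = 25773 d
Total t = Σ t_i = 30906 days = 84.62 years.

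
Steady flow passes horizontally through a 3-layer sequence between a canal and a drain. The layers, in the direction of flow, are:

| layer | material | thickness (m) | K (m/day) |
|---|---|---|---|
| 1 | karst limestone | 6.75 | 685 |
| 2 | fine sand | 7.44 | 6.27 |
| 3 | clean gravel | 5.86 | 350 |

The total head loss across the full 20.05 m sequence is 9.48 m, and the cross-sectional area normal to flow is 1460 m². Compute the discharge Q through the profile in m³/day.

Flow is perpendicular to layering, so the layers act in series and the equivalent K is the thickness-weighted harmonic mean.
Total thickness L = 6.75 + 7.44 + 5.86 = 20.05 m.
Σ(b_i/K_i) = 6.75/685 + 7.44/6.27 + 5.86/350 = 1.213 d.
K_eq = L / Σ(b_i/K_i) = 20.05 / 1.213 = 16.53 m/day.
Q = K_eq · A · (Δh/L) = 16.53 × 1460 × (9.48/20.05) = 11409 m³/day.

11400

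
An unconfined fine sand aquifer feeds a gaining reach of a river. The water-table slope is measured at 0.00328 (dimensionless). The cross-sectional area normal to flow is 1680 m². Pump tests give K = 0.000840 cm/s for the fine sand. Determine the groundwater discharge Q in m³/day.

4.00

Convert K: 0.000840 cm/s × 864 = 0.7258 m/day.
Hydraulic gradient i = 0.00328.
Darcy's law: Q = K · A · i = 0.7258 × 1680 × 0.003280 = 3.999 m³/day.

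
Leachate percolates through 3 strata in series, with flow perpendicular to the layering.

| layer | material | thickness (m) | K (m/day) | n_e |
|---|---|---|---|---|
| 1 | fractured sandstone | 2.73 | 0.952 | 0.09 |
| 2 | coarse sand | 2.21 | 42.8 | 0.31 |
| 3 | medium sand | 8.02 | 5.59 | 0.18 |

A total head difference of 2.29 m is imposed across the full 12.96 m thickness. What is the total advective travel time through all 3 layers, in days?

4.51

With flow normal to the layers, continuity requires the same specific discharge q through every layer.
Σ(b_i/K_i) = 2.73/0.952 + 2.21/42.8 + 8.02/5.59 = 4.354 d.
q = Δh / Σ(b_i/K_i) = 2.29 / 4.354 = 0.5260 m/day.
In each layer the seepage velocity is v_i = q/n_i, so the layer transit time is t_i = b_i·n_i / q:
  layer 1 (fractured sandstone): t_1 = 2.73 × 0.09 / 0.5260 = 0.4672 d
  layer 2 (coarse sand): t_2 = 2.21 × 0.31 / 0.5260 = 1.303 d
  layer 3 (medium sand): t_3 = 8.02 × 0.18 / 0.5260 = 2.745 d
Total t = Σ t_i = 4.514 days.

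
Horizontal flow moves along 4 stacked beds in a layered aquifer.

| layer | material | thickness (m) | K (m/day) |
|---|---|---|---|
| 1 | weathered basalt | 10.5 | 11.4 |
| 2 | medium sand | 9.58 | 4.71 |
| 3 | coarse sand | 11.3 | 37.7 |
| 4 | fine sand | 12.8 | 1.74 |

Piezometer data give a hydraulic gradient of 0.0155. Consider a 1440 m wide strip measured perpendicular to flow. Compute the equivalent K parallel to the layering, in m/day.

Flow is parallel to layering, so each bed carries its own Darcy discharge and the transmissivities add.
Σ(K_i·b_i) = 11.4×10.5 + 4.71×9.58 + 37.7×11.3 + 1.74×12.8 = 613.1 m²/day.
Total thickness b = 44.18 m, so K_eq = Σ(K_i·b_i)/b = 13.88 m/day.

13.9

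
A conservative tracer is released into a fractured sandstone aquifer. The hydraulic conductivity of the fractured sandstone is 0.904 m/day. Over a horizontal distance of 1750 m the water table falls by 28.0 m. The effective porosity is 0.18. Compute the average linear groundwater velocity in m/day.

0.0804

Hydraulic gradient i = Δh / L = 28.0 / 1750 = 0.01600.
Darcy flux q = K · i = 0.9040 × 0.01600 = 0.01446 m/day.
Seepage velocity v = q / n_e = 0.01446 / 0.18 = 0.08036 m/day.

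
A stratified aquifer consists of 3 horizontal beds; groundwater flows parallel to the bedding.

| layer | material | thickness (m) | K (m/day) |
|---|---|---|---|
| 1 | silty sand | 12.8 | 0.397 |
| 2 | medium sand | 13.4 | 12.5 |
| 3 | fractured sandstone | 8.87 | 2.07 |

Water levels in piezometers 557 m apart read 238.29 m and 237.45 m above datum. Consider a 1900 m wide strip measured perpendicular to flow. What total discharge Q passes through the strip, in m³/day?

547

Flow is parallel to layering, so each bed carries its own Darcy discharge and the transmissivities add.
Σ(K_i·b_i) = 0.397×12.8 + 12.5×13.4 + 2.07×8.87 = 190.9 m²/day.
Hydraulic gradient i = (238.29 − 237.45) / 557 = 0.84 / 557 = 0.001508.
Q = Σ(K_i·b_i) · W · i = 190.9 × 1900 × 0.001508 = 547.1 m³/day.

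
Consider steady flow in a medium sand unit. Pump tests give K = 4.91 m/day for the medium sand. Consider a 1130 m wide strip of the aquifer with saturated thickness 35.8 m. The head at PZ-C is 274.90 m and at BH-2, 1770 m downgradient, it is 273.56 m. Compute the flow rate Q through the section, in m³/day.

150

Cross-sectional area A = 1130 × 35.8 = 40454 m².
Hydraulic gradient i = (274.90 − 273.56) / 1770 = 1.34 / 1770 = 0.0007571.
Darcy's law: Q = K · A · i = 4.910 × 40454 × 0.0007571 = 150.4 m³/day.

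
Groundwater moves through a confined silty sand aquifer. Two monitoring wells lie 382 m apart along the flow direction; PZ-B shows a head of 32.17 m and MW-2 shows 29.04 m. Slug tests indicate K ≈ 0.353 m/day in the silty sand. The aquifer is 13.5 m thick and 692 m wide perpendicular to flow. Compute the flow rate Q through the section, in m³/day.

27.0

Cross-sectional area A = 692 × 13.5 = 9342 m².
Hydraulic gradient i = (32.17 − 29.04) / 382 = 3.13 / 382 = 0.008194.
Darcy's law: Q = K · A · i = 0.3530 × 9342 × 0.008194 = 27.02 m³/day.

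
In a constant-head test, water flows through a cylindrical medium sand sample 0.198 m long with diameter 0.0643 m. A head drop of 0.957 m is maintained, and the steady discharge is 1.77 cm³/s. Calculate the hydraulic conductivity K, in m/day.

Cross-sectional area A = π·(d/2)² = π × (0.0643/2)² = 0.003247 m².
Convert discharge: 1.77 cm³/s = 1.770e-06 m³/s.
Darcy's law rearranged: K = Q·L / (A·Δh) = 1.770e-06 × 0.198 / (0.003247 × 0.957) = 0.0001128 m/s = 9.744 m/day.

9.74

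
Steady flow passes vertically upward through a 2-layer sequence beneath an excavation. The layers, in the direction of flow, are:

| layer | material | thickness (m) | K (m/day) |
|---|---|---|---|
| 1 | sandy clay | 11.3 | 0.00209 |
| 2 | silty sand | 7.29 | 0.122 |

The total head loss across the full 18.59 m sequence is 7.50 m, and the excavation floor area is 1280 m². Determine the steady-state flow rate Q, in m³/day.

Flow is perpendicular to layering, so the layers act in series and the equivalent K is the thickness-weighted harmonic mean.
Total thickness L = 11.3 + 7.29 = 18.59 m.
Σ(b_i/K_i) = 11.3/0.00209 + 7.29/0.122 = 5466 d.
K_eq = L / Σ(b_i/K_i) = 18.59 / 5466 = 0.003401 m/day.
Q = K_eq · A · (Δh/L) = 0.003401 × 1280 × (7.50/18.59) = 1.756 m³/day.

1.76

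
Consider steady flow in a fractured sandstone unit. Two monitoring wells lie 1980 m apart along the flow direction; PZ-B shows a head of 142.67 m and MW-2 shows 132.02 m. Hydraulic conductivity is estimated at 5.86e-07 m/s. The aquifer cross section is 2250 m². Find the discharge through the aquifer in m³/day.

Convert K: 5.86e-07 m/s × 86400 = 0.05063 m/day.
Hydraulic gradient i = (142.67 − 132.02) / 1980 = 10.65 / 1980 = 0.005379.
Darcy's law: Q = K · A · i = 0.05063 × 2250 × 0.005379 = 0.6127 m³/day.

0.613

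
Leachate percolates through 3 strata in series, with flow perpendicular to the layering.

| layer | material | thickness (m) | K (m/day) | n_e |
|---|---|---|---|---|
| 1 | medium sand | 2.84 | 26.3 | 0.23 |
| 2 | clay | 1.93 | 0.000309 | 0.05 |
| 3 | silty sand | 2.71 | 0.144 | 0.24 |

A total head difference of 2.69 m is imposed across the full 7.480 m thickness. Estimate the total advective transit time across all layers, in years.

8.93

With flow normal to the layers, continuity requires the same specific discharge q through every layer.
Σ(b_i/K_i) = 2.84/26.3 + 1.93/0.000309 + 2.71/0.144 = 6265 d.
q = Δh / Σ(b_i/K_i) = 2.69 / 6265 = 0.0004294 m/day.
In each layer the seepage velocity is v_i = q/n_i, so the layer transit time is t_i = b_i·n_i / q:
  layer 1 (medium sand): t_1 = 2.84 × 0.23 / 0.0004294 = 1521 d
  layer 2 (clay): t_2 = 1.93 × 0.05 / 0.0004294 = 224.7 d
  layer 3 (silty sand): t_3 = 2.71 × 0.24 / 0.0004294 = 1515 d
Total t = Σ t_i = 3261 days = 8.927 years.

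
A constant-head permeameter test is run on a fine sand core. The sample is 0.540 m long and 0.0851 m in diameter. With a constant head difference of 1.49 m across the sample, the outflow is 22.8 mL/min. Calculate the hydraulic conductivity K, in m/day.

2.09

Cross-sectional area A = π·(d/2)² = π × (0.0851/2)² = 0.005688 m².
Convert discharge: 22.8 mL/min = 3.800e-07 m³/s.
Darcy's law rearranged: K = Q·L / (A·Δh) = 3.800e-07 × 0.540 / (0.005688 × 1.49) = 2.421e-05 m/s = 2.092 m/day.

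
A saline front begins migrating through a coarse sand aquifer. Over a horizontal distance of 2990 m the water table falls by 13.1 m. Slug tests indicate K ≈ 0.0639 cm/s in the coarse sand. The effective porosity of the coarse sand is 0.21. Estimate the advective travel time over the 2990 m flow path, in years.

Convert K: 0.0639 cm/s × 864 = 55.21 m/day.
Hydraulic gradient i = Δh / L = 13.1 / 2990 = 0.004381.
Darcy flux q = K · i = 55.21 × 0.004381 = 0.2419 m/day.
Seepage velocity v = q / n_e = 0.2419 / 0.21 = 1.152 m/day.
Travel time t = L / v = 2990 / 1.152 = 2596 days = 7.107 years.

7.11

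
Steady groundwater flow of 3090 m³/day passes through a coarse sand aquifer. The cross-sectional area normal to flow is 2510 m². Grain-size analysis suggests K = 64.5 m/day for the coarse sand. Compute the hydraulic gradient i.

0.0191

From Q = K·A·i, i = Q / (K·A) = 3090 / (64.50 × 2510) = 0.01909.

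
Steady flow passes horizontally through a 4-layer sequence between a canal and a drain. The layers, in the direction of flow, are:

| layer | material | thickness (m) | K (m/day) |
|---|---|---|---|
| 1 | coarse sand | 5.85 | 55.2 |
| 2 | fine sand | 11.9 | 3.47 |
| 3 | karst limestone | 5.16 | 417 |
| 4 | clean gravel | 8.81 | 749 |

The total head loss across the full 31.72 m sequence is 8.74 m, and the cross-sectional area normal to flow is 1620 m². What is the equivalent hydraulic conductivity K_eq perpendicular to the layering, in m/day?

8.91

Flow is perpendicular to layering, so the layers act in series and the equivalent K is the thickness-weighted harmonic mean.
Total thickness L = 5.85 + 11.9 + 5.16 + 8.81 = 31.72 m.
Σ(b_i/K_i) = 5.85/55.2 + 11.9/3.47 + 5.16/417 + 8.81/749 = 3.560 d.
K_eq = L / Σ(b_i/K_i) = 31.72 / 3.560 = 8.911 m/day.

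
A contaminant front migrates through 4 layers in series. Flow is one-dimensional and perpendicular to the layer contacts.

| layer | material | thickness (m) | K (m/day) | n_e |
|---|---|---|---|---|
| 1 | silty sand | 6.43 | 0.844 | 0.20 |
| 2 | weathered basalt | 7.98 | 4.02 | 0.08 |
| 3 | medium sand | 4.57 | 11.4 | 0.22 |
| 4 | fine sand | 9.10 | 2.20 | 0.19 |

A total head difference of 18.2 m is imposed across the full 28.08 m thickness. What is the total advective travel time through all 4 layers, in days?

3.62

With flow normal to the layers, continuity requires the same specific discharge q through every layer.
Σ(b_i/K_i) = 6.43/0.844 + 7.98/4.02 + 4.57/11.4 + 9.10/2.20 = 14.14 d.
q = Δh / Σ(b_i/K_i) = 18.2 / 14.14 = 1.287 m/day.
In each layer the seepage velocity is v_i = q/n_i, so the layer transit time is t_i = b_i·n_i / q:
  layer 1 (silty sand): t_1 = 6.43 × 0.20 / 1.287 = 0.9992 d
  layer 2 (weathered basalt): t_2 = 7.98 × 0.08 / 1.287 = 0.4960 d
  layer 3 (medium sand): t_3 = 4.57 × 0.22 / 1.287 = 0.7812 d
  layer 4 (fine sand): t_4 = 9.10 × 0.19 / 1.287 = 1.343 d
Total t = Σ t_i = 3.620 days.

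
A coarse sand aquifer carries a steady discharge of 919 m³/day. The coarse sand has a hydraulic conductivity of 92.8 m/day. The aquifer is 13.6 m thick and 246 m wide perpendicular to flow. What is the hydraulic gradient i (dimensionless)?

0.00296

Cross-sectional area A = 246 × 13.6 = 3346 m².
From Q = K·A·i, i = Q / (K·A) = 919 / (92.80 × 3346) = 0.002960.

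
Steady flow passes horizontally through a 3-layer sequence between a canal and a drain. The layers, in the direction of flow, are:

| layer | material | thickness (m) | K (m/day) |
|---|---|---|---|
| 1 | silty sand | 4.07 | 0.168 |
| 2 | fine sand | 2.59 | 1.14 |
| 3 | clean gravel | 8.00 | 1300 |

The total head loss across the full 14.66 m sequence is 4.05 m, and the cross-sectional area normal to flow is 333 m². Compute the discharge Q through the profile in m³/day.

Flow is perpendicular to layering, so the layers act in series and the equivalent K is the thickness-weighted harmonic mean.
Total thickness L = 4.07 + 2.59 + 8.00 = 14.66 m.
Σ(b_i/K_i) = 4.07/0.168 + 2.59/1.14 + 8.00/1300 = 26.50 d.
K_eq = L / Σ(b_i/K_i) = 14.66 / 26.50 = 0.5531 m/day.
Q = K_eq · A · (Δh/L) = 0.5531 × 333 × (4.05/14.66) = 50.88 m³/day.

50.9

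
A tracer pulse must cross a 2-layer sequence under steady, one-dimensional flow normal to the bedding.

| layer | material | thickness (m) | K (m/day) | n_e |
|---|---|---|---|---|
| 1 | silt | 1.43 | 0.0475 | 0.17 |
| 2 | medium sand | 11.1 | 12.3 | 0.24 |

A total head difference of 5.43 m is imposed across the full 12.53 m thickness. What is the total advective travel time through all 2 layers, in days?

With flow normal to the layers, continuity requires the same specific discharge q through every layer.
Σ(b_i/K_i) = 1.43/0.0475 + 11.1/12.3 = 31.01 d.
q = Δh / Σ(b_i/K_i) = 5.43 / 31.01 = 0.1751 m/day.
In each layer the seepage velocity is v_i = q/n_i, so the layer transit time is t_i = b_i·n_i / q:
  layer 1 (silt): t_1 = 1.43 × 0.17 / 0.1751 = 1.388 d
  layer 2 (medium sand): t_2 = 11.1 × 0.24 / 0.1751 = 15.21 d
Total t = Σ t_i = 16.60 days.

16.6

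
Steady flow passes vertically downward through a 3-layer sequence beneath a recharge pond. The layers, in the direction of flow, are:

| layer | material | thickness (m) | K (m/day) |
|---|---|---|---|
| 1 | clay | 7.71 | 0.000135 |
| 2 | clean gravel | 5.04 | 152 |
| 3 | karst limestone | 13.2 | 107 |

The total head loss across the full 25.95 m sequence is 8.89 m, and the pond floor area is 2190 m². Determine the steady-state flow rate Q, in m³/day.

Flow is perpendicular to layering, so the layers act in series and the equivalent K is the thickness-weighted harmonic mean.
Total thickness L = 7.71 + 5.04 + 13.2 = 25.95 m.
Σ(b_i/K_i) = 7.71/0.000135 + 5.04/152 + 13.2/107 = 57111 d.
K_eq = L / Σ(b_i/K_i) = 25.95 / 57111 = 0.0004544 m/day.
Q = K_eq · A · (Δh/L) = 0.0004544 × 2190 × (8.89/25.95) = 0.3409 m³/day.

0.341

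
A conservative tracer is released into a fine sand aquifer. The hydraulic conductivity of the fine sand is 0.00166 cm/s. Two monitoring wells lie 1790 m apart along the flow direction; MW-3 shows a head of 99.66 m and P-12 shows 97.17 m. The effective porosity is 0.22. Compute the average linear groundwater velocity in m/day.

Convert K: 0.00166 cm/s × 864 = 1.434 m/day.
Hydraulic gradient i = (99.66 − 97.17) / 1790 = 2.49 / 1790 = 0.001391.
Darcy flux q = K · i = 1.434 × 0.001391 = 0.001995 m/day.
Seepage velocity v = q / n_e = 0.001995 / 0.22 = 0.009069 m/day.

0.00907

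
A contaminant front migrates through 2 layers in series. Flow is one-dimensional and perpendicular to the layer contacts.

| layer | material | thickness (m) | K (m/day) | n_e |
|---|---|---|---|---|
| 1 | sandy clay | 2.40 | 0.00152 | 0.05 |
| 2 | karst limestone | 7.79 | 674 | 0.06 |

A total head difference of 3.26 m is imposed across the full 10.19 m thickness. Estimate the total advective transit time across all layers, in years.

With flow normal to the layers, continuity requires the same specific discharge q through every layer.
Σ(b_i/K_i) = 2.40/0.00152 + 7.79/674 = 1579 d.
q = Δh / Σ(b_i/K_i) = 3.26 / 1579 = 0.002065 m/day.
In each layer the seepage velocity is v_i = q/n_i, so the layer transit time is t_i = b_i·n_i / q:
  layer 1 (sandy clay): t_1 = 2.40 × 0.05 / 0.002065 = 58.12 d
  layer 2 (karst limestone): t_2 = 7.79 × 0.06 / 0.002065 = 226.4 d
Total t = Σ t_i = 284.5 days = 0.7789 years.

0.779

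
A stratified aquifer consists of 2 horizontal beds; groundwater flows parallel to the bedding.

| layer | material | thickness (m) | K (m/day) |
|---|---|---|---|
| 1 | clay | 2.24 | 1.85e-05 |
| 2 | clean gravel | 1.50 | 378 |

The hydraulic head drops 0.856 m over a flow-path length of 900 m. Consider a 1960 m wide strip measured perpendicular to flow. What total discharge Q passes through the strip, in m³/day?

Flow is parallel to layering, so each bed carries its own Darcy discharge and the transmissivities add.
Σ(K_i·b_i) = 1.85e-05×2.24 + 378×1.50 = 567.0 m²/day.
Hydraulic gradient i = Δh / L = 0.856 / 900 = 0.0009511.
Q = Σ(K_i·b_i) · W · i = 567.0 × 1960 × 0.0009511 = 1057 m³/day.

1060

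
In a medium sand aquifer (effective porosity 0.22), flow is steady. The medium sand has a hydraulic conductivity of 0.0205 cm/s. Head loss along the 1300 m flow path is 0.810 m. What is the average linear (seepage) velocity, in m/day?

Convert K: 0.0205 cm/s × 864 = 17.71 m/day.
Hydraulic gradient i = Δh / L = 0.810 / 1300 = 0.0006231.
Darcy flux q = K · i = 17.71 × 0.0006231 = 0.01104 m/day.
Seepage velocity v = q / n_e = 0.01104 / 0.22 = 0.05016 m/day.

0.0502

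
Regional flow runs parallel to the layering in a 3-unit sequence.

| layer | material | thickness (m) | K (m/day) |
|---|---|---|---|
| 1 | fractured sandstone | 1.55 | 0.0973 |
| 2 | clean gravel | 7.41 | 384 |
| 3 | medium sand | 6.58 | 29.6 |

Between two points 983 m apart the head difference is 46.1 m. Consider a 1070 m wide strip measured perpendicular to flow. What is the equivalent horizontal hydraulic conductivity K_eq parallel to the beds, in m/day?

Flow is parallel to layering, so each bed carries its own Darcy discharge and the transmissivities add.
Σ(K_i·b_i) = 0.0973×1.55 + 384×7.41 + 29.6×6.58 = 3040 m²/day.
Total thickness b = 15.54 m, so K_eq = Σ(K_i·b_i)/b = 195.6 m/day.

196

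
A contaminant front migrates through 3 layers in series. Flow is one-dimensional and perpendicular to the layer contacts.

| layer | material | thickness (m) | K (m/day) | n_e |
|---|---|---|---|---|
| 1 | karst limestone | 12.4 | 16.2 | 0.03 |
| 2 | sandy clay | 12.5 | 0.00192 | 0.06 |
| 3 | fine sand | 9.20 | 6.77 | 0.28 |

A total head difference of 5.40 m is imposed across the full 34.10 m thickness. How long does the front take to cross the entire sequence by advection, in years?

With flow normal to the layers, continuity requires the same specific discharge q through every layer.
Σ(b_i/K_i) = 12.4/16.2 + 12.5/0.00192 + 9.20/6.77 = 6513 d.
q = Δh / Σ(b_i/K_i) = 5.40 / 6513 = 0.0008292 m/day.
In each layer the seepage velocity is v_i = q/n_i, so the layer transit time is t_i = b_i·n_i / q:
  layer 1 (karst limestone): t_1 = 12.4 × 0.03 / 0.0008292 = 448.6 d
  layer 2 (sandy clay): t_2 = 12.5 × 0.06 / 0.0008292 = 904.5 d
  layer 3 (fine sand): t_3 = 9.20 × 0.28 / 0.0008292 = 3107 d
Total t = Σ t_i = 4460 days = 12.21 years.

12.2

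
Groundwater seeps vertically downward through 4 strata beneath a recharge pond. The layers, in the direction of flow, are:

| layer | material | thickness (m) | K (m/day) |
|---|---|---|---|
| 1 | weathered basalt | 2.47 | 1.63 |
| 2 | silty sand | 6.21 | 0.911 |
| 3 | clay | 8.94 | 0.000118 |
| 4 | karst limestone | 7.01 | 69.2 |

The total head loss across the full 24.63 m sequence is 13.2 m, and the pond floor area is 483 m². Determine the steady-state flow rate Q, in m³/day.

0.0841

Flow is perpendicular to layering, so the layers act in series and the equivalent K is the thickness-weighted harmonic mean.
Total thickness L = 2.47 + 6.21 + 8.94 + 7.01 = 24.63 m.
Σ(b_i/K_i) = 2.47/1.63 + 6.21/0.911 + 8.94/0.000118 + 7.01/69.2 = 75771 d.
K_eq = L / Σ(b_i/K_i) = 24.63 / 75771 = 0.0003251 m/day.
Q = K_eq · A · (Δh/L) = 0.0003251 × 483 × (13.2/24.63) = 0.08414 m³/day.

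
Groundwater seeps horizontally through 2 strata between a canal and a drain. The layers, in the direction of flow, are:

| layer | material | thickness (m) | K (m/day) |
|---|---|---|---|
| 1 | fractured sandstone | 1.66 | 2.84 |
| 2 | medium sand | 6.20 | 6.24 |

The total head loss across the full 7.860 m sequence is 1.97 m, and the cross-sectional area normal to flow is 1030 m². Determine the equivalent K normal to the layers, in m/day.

4.98

Flow is perpendicular to layering, so the layers act in series and the equivalent K is the thickness-weighted harmonic mean.
Total thickness L = 1.66 + 6.20 = 7.860 m.
Σ(b_i/K_i) = 1.66/2.84 + 6.20/6.24 = 1.578 d.
K_eq = L / Σ(b_i/K_i) = 7.860 / 1.578 = 4.981 m/day.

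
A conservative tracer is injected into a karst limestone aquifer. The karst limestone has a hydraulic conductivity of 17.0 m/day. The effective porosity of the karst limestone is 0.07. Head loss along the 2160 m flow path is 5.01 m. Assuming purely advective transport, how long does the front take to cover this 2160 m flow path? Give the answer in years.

Hydraulic gradient i = Δh / L = 5.01 / 2160 = 0.002319.
Darcy flux q = K · i = 17.00 × 0.002319 = 0.03943 m/day.
Seepage velocity v = q / n_e = 0.03943 / 0.07 = 0.5633 m/day.
Travel time t = L / v = 2160 / 0.5633 = 3835 days = 10.50 years.

10.5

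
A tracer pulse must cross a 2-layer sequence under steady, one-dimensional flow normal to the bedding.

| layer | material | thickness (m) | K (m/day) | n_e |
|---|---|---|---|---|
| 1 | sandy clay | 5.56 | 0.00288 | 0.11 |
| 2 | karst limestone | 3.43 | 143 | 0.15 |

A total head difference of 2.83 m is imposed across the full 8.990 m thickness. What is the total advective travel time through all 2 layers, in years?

2.10

With flow normal to the layers, continuity requires the same specific discharge q through every layer.
Σ(b_i/K_i) = 5.56/0.00288 + 3.43/143 = 1931 d.
q = Δh / Σ(b_i/K_i) = 2.83 / 1931 = 0.001466 m/day.
In each layer the seepage velocity is v_i = q/n_i, so the layer transit time is t_i = b_i·n_i / q:
  layer 1 (sandy clay): t_1 = 5.56 × 0.11 / 0.001466 = 417.2 d
  layer 2 (karst limestone): t_2 = 3.43 × 0.15 / 0.001466 = 351.0 d
Total t = Σ t_i = 768.2 days = 2.103 years.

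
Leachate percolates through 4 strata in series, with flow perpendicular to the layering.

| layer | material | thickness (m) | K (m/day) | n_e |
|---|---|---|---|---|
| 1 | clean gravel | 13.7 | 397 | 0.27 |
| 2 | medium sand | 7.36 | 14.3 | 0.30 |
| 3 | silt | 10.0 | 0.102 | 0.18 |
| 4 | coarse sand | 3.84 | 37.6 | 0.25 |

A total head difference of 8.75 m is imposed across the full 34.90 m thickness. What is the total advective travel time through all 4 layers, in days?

With flow normal to the layers, continuity requires the same specific discharge q through every layer.
Σ(b_i/K_i) = 13.7/397 + 7.36/14.3 + 10.0/0.102 + 3.84/37.6 = 98.69 d.
q = Δh / Σ(b_i/K_i) = 8.75 / 98.69 = 0.08866 m/day.
In each layer the seepage velocity is v_i = q/n_i, so the layer transit time is t_i = b_i·n_i / q:
  layer 1 (clean gravel): t_1 = 13.7 × 0.27 / 0.08866 = 41.72 d
  layer 2 (medium sand): t_2 = 7.36 × 0.30 / 0.08866 = 24.90 d
  layer 3 (silt): t_3 = 10.0 × 0.18 / 0.08866 = 20.30 d
  layer 4 (coarse sand): t_4 = 3.84 × 0.25 / 0.08866 = 10.83 d
Total t = Σ t_i = 97.75 days.

97.8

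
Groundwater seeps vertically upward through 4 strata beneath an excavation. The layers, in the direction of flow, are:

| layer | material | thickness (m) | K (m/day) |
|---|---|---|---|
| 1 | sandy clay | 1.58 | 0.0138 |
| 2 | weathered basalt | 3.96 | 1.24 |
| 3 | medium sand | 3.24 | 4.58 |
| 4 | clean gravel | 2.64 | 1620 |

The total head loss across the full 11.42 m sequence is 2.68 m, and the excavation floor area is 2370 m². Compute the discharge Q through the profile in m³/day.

Flow is perpendicular to layering, so the layers act in series and the equivalent K is the thickness-weighted harmonic mean.
Total thickness L = 1.58 + 3.96 + 3.24 + 2.64 = 11.42 m.
Σ(b_i/K_i) = 1.58/0.0138 + 3.96/1.24 + 3.24/4.58 + 2.64/1620 = 118.4 d.
K_eq = L / Σ(b_i/K_i) = 11.42 / 118.4 = 0.09646 m/day.
Q = K_eq · A · (Δh/L) = 0.09646 × 2370 × (2.68/11.42) = 53.65 m³/day.

53.6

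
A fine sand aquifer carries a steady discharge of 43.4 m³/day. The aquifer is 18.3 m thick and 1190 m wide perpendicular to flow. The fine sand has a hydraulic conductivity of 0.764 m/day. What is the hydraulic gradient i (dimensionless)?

0.00261

Cross-sectional area A = 1190 × 18.3 = 21777 m².
From Q = K·A·i, i = Q / (K·A) = 43.4 / (0.7640 × 21777) = 0.002609.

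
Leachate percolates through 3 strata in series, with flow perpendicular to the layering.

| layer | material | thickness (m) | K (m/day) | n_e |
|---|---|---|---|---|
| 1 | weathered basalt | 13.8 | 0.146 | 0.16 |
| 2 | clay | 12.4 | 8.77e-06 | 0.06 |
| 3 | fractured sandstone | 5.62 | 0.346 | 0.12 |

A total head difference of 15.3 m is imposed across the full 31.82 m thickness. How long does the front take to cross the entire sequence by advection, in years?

With flow normal to the layers, continuity requires the same specific discharge q through every layer.
Σ(b_i/K_i) = 13.8/0.146 + 12.4/8.77e-06 + 5.62/0.346 = 1.414e+06 d.
q = Δh / Σ(b_i/K_i) = 15.3 / 1.414e+06 = 1.082e-05 m/day.
In each layer the seepage velocity is v_i = q/n_i, so the layer transit time is t_i = b_i·n_i / q:
  layer 1 (weathered basalt): t_1 = 13.8 × 0.16 / 1.082e-05 = 2.041e+05 d
  layer 2 (clay): t_2 = 12.4 × 0.06 / 1.082e-05 = 68760 d
  layer 3 (fractured sandstone): t_3 = 5.62 × 0.12 / 1.082e-05 = 62328 d
Total t = Σ t_i = 3.352e+05 days = 917.6 years.

918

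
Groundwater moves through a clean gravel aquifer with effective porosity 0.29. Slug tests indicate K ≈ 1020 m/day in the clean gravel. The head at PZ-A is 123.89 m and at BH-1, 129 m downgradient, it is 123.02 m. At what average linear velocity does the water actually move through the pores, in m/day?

23.7

Hydraulic gradient i = (123.89 − 123.02) / 129 = 0.87 / 129 = 0.006744.
Darcy flux q = K · i = 1020 × 0.006744 = 6.879 m/day.
Seepage velocity v = q / n_e = 6.879 / 0.29 = 23.72 m/day.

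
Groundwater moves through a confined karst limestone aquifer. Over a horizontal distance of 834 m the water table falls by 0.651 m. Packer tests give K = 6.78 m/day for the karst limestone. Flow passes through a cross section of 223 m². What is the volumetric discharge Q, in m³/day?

1.18

Hydraulic gradient i = Δh / L = 0.651 / 834 = 0.0007806.
Darcy's law: Q = K · A · i = 6.780 × 223.0 × 0.0007806 = 1.180 m³/day.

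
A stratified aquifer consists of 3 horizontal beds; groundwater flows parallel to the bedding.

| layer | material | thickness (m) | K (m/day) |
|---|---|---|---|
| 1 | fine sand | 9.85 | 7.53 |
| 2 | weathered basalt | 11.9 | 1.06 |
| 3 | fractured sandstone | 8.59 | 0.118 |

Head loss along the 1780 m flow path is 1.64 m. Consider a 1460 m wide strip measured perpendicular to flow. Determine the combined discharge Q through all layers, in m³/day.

Flow is parallel to layering, so each bed carries its own Darcy discharge and the transmissivities add.
Σ(K_i·b_i) = 7.53×9.85 + 1.06×11.9 + 0.118×8.59 = 87.80 m²/day.
Hydraulic gradient i = Δh / L = 1.64 / 1780 = 0.0009213.
Q = Σ(K_i·b_i) · W · i = 87.80 × 1460 × 0.0009213 = 118.1 m³/day.

118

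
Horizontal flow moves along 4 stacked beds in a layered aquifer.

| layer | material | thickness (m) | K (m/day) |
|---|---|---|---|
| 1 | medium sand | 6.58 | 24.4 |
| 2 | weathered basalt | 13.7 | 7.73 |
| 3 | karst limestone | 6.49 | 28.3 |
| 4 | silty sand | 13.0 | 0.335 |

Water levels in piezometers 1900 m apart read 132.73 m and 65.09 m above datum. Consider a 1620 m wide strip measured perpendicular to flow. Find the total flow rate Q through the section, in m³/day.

Flow is parallel to layering, so each bed carries its own Darcy discharge and the transmissivities add.
Σ(K_i·b_i) = 24.4×6.58 + 7.73×13.7 + 28.3×6.49 + 0.335×13.0 = 454.5 m²/day.
Hydraulic gradient i = (132.73 − 65.09) / 1900 = 67.64 / 1900 = 0.03560.
Q = Σ(K_i·b_i) · W · i = 454.5 × 1620 × 0.03560 = 26210 m³/day.

26200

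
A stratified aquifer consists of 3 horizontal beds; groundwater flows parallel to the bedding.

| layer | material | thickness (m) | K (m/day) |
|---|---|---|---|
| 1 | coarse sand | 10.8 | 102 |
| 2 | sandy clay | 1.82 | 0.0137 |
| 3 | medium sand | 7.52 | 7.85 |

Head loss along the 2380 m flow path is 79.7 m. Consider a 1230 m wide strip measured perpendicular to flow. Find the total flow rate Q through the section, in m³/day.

Flow is parallel to layering, so each bed carries its own Darcy discharge and the transmissivities add.
Σ(K_i·b_i) = 102×10.8 + 0.0137×1.82 + 7.85×7.52 = 1161 m²/day.
Hydraulic gradient i = Δh / L = 79.7 / 2380 = 0.03349.
Q = Σ(K_i·b_i) · W · i = 1161 × 1230 × 0.03349 = 47807 m³/day.

47800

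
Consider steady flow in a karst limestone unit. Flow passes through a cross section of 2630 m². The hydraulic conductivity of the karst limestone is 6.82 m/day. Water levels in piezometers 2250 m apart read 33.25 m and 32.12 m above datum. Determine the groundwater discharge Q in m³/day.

9.01

Hydraulic gradient i = (33.25 − 32.12) / 2250 = 1.13 / 2250 = 0.0005022.
Darcy's law: Q = K · A · i = 6.820 × 2630 × 0.0005022 = 9.008 m³/day.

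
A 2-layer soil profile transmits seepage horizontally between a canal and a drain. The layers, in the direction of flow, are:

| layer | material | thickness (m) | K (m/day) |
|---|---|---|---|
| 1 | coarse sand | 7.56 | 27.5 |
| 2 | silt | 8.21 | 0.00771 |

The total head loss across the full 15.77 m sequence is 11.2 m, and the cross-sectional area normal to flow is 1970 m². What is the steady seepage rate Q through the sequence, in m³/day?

Flow is perpendicular to layering, so the layers act in series and the equivalent K is the thickness-weighted harmonic mean.
Total thickness L = 7.56 + 8.21 = 15.77 m.
Σ(b_i/K_i) = 7.56/27.5 + 8.21/0.00771 = 1065 d.
K_eq = L / Σ(b_i/K_i) = 15.77 / 1065 = 0.01481 m/day.
Q = K_eq · A · (Δh/L) = 0.01481 × 1970 × (11.2/15.77) = 20.71 m³/day.

20.7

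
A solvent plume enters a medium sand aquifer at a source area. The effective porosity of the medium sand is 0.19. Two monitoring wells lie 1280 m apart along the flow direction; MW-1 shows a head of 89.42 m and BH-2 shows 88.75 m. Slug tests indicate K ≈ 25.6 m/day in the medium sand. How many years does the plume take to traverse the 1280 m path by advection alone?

Hydraulic gradient i = (89.42 − 88.75) / 1280 = 0.67 / 1280 = 0.0005234.
Darcy flux q = K · i = 25.60 × 0.0005234 = 0.01340 m/day.
Seepage velocity v = q / n_e = 0.01340 / 0.19 = 0.07053 m/day.
Travel time t = L / v = 1280 / 0.07053 = 18149 days = 49.69 years.

49.7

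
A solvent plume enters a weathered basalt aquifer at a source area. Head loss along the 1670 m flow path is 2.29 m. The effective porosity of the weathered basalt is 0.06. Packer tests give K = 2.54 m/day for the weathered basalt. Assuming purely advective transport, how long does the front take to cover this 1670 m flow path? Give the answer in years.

Hydraulic gradient i = Δh / L = 2.29 / 1670 = 0.001371.
Darcy flux q = K · i = 2.540 × 0.001371 = 0.003483 m/day.
Seepage velocity v = q / n_e = 0.003483 / 0.06 = 0.05805 m/day.
Travel time t = L / v = 1670 / 0.05805 = 28768 days = 78.76 years.

78.8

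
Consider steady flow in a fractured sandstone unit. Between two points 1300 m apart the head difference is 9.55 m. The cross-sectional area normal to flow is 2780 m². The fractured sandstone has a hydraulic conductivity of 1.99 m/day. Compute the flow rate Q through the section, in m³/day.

Hydraulic gradient i = Δh / L = 9.55 / 1300 = 0.007346.
Darcy's law: Q = K · A · i = 1.990 × 2780 × 0.007346 = 40.64 m³/day.

40.6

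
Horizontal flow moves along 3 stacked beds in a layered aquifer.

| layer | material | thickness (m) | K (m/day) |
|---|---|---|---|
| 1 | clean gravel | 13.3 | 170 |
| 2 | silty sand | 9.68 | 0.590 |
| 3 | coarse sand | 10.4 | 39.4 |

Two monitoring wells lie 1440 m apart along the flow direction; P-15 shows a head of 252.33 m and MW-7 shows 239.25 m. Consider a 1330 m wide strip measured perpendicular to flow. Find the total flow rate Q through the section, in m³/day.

Flow is parallel to layering, so each bed carries its own Darcy discharge and the transmissivities add.
Σ(K_i·b_i) = 170×13.3 + 0.590×9.68 + 39.4×10.4 = 2676 m²/day.
Hydraulic gradient i = (252.33 − 239.25) / 1440 = 13.08 / 1440 = 0.009083.
Q = Σ(K_i·b_i) · W · i = 2676 × 1330 × 0.009083 = 32334 m³/day.

32300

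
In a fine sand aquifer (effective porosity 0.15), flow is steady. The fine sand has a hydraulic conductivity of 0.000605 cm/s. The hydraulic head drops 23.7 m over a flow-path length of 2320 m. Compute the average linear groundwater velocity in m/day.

Convert K: 0.000605 cm/s × 864 = 0.5227 m/day.
Hydraulic gradient i = Δh / L = 23.7 / 2320 = 0.01022.
Darcy flux q = K · i = 0.5227 × 0.01022 = 0.005340 m/day.
Seepage velocity v = q / n_e = 0.005340 / 0.15 = 0.03560 m/day.

0.0356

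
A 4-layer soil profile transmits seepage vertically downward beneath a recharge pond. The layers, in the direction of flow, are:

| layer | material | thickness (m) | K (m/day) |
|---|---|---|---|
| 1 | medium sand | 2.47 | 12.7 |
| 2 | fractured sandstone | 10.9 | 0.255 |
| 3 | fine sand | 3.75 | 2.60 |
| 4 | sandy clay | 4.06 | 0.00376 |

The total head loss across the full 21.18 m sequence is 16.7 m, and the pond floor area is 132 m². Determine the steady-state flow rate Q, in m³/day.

1.96

Flow is perpendicular to layering, so the layers act in series and the equivalent K is the thickness-weighted harmonic mean.
Total thickness L = 2.47 + 10.9 + 3.75 + 4.06 = 21.18 m.
Σ(b_i/K_i) = 2.47/12.7 + 10.9/0.255 + 3.75/2.60 + 4.06/0.00376 = 1124 d.
K_eq = L / Σ(b_i/K_i) = 21.18 / 1124 = 0.01884 m/day.
Q = K_eq · A · (Δh/L) = 0.01884 × 132 × (16.7/21.18) = 1.961 m³/day.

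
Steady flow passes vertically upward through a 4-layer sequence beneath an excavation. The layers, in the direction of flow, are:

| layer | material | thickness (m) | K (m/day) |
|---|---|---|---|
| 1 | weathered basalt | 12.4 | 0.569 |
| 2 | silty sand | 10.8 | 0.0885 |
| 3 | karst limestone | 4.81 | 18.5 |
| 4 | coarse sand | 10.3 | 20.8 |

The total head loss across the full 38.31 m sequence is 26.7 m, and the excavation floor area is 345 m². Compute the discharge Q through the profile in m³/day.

63.7

Flow is perpendicular to layering, so the layers act in series and the equivalent K is the thickness-weighted harmonic mean.
Total thickness L = 12.4 + 10.8 + 4.81 + 10.3 = 38.31 m.
Σ(b_i/K_i) = 12.4/0.569 + 10.8/0.0885 + 4.81/18.5 + 10.3/20.8 = 144.6 d.
K_eq = L / Σ(b_i/K_i) = 38.31 / 144.6 = 0.2650 m/day.
Q = K_eq · A · (Δh/L) = 0.2650 × 345 × (26.7/38.31) = 63.71 m³/day.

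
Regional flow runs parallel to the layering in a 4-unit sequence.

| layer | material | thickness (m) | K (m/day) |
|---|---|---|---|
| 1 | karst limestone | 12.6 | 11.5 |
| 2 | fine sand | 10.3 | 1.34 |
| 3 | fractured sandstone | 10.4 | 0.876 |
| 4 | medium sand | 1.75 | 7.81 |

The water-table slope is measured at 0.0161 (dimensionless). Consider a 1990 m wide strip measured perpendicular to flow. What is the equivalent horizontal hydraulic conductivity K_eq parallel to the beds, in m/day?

5.18

Flow is parallel to layering, so each bed carries its own Darcy discharge and the transmissivities add.
Σ(K_i·b_i) = 11.5×12.6 + 1.34×10.3 + 0.876×10.4 + 7.81×1.75 = 181.5 m²/day.
Total thickness b = 35.05 m, so K_eq = Σ(K_i·b_i)/b = 5.178 m/day.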